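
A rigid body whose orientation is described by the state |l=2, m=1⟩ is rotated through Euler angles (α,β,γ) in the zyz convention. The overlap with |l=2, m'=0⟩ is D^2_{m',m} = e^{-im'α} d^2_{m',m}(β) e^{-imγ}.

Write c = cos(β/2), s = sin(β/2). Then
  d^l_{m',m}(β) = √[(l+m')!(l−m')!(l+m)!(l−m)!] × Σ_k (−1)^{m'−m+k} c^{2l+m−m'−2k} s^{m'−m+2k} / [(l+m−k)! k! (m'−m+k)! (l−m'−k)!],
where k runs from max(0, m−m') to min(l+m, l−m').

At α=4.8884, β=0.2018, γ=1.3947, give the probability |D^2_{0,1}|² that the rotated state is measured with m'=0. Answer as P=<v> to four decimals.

Split into d^2_{0,1}(β=0.2018) × two z-phases.
With c≡cos(β/2)=0.994914 and s≡sin(β/2)=0.100729, N=[2·2·6·1]^{1/2}=4.898979
k∈{1,2} keeps every argument non-negative
  k=1: (−1)^0·4.8990/(2)·0.9949^3·0.1007^1 = +0.242989
  k=2: (−1)^1·4.8990/(2)·0.9949^1·0.1007^3 = -0.002491
d^2_{0,1}(0.2018) = +0.242989 -0.002491 = +0.240498
|D^2_{0,1}|² = |d^2_{0,1}(β)|² = (+0.240498)² = 0.057839 (the z-rotation phases have unit modulus)

P=0.0578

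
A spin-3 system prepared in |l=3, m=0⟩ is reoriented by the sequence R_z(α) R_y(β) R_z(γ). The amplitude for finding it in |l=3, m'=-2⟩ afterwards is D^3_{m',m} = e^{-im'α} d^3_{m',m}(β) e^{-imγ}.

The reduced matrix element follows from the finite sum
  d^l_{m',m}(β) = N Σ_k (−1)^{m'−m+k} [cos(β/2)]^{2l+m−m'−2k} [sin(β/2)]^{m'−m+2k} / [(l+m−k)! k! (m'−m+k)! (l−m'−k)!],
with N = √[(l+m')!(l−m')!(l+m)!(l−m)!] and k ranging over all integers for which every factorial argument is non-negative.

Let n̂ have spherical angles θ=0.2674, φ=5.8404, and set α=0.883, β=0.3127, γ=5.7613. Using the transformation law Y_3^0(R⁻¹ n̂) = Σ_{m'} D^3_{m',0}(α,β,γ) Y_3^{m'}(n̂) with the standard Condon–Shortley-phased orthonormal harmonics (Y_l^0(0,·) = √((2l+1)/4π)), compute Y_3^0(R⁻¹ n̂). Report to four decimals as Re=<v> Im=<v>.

Need the full column D^3_{m',0} for m'=−3..3 at α=0.8830, β=0.3127, γ=5.7613.
cos(β/2)=0.987802, sin(β/2)=0.155714
d^3_{-3,0}: single k=3 term ⇒ +0.016274;  D = -0.014340+0.007696i
d^3_{-2,0}: k∈[2..3] ⇒ +0.126443 -0.003142 = +0.123301;  D = -0.023916+0.120959i
d^3_{-1,0}: k∈[1..3] ⇒ +0.507303 -0.037818 +0.000313 = +0.469798;  D = +0.298245+0.362988i
d^3_{0,0}: k∈[0..3] ⇒ +0.929009 -0.207767 +0.005163 -0.000014 = +0.726391;  D = +0.726391+0.000000i
d^3_{1,0}: k∈[0..2] ⇒ -0.507303 +0.037818 -0.000313 = -0.469798;  D = -0.298245+0.362988i
d^3_{2,0}: k∈[0..1] ⇒ +0.126443 -0.003142 = +0.123301;  D = -0.023916-0.120959i
d^3_{3,0}: single k=0 term ⇒ -0.016274;  D = +0.014340+0.007696i
Y_3^{m'}(θ=0.2674,φ=5.8404) and Σ D·Y over m':
  (-0.0143+0.0077i)·(+0.0018+0.0075i)  (-0.0239+0.1210i)·(+0.0435+0.0533i)  (+0.2982+0.3630i)·(+0.2817+0.1336i)  (+0.7264+0.0000i)·(+0.5942+0.0000i)  (-0.2982+0.3630i)·(-0.2817+0.1336i)  (-0.0239-0.1210i)·(+0.0435-0.0533i)  (+0.0143+0.0077i)·(-0.0018+0.0075i)
Y_3^0(R⁻¹ n̂) = +0.487530-0.000000i

Re=0.4875 Im=0.0000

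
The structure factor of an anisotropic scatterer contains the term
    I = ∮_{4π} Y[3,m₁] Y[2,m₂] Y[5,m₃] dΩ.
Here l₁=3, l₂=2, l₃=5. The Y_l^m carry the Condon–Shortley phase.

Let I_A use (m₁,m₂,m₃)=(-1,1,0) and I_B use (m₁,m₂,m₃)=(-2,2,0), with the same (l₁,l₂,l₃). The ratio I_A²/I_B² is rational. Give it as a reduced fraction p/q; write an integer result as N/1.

10/1

Same 3,2,5: normalisation and zero-m 3j drop out of the ratio.
A: Δ: 0! 6! 4! / 11! → 1/2310; sum: t=0:+1/288 = 1/288; 3j²(3 2 5; -1 1 0) = Δ·Π!·Σ² = 5/231  (sign -1)
B: Δ: 0! 6! 4! / 11! → 1/2310; sum: t=0:+1/2880 = 1/2880; 3j²(3 2 5; -2 2 0) = Δ·Π!·Σ² = 1/462  (sign -1)
I_A²/I_B² = (5/231)/(1/462) = 10/1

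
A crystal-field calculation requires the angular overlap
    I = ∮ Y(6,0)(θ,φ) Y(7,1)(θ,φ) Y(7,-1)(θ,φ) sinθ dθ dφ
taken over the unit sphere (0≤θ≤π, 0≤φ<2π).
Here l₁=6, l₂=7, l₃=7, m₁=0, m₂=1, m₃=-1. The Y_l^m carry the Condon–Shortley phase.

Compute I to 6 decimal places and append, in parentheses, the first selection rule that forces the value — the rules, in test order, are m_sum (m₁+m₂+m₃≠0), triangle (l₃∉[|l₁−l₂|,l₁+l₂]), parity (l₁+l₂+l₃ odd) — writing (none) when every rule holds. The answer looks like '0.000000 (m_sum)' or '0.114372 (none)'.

m-sum 0 ✓  L=20 even ✓  1≤7≤13 ✓
Π(2lᵢ+1) = 13×15×15 = 2925
triangle coeff Δ(6,7,7) = 1/2444321880
Σ_t [0,6]: t=0:+1/2612736000 t=1:−1/20736000 t=2:+1/1658880 t=3:−1/746496 t=4:+1/1658880 t=5:−1/20736000 t=6:+1/2612736000 = -1/4354560
(3j)²=1000/138567 [(6 7 7; 0 0 0)], sign=+1
Σ_t [0,6]: t=0:+1/20901888000 t=1:−1/72576000 t=2:+1/3317760 t=3:−1/933120 t=4:+1/1327104 t=5:−1/10368000 t=6:+1/746496000 = -1/7962624
(3j)²=3125/1108536 [(6 7 7; 0 1 -1)], sign=-1
⇒ 4πI² = 9765625/164109517
I = (-1)√(9765625/164109517/(4π)) = -0.06881422
No selection rule forces the value: the integral is nonzero (none).

-0.068814 (none)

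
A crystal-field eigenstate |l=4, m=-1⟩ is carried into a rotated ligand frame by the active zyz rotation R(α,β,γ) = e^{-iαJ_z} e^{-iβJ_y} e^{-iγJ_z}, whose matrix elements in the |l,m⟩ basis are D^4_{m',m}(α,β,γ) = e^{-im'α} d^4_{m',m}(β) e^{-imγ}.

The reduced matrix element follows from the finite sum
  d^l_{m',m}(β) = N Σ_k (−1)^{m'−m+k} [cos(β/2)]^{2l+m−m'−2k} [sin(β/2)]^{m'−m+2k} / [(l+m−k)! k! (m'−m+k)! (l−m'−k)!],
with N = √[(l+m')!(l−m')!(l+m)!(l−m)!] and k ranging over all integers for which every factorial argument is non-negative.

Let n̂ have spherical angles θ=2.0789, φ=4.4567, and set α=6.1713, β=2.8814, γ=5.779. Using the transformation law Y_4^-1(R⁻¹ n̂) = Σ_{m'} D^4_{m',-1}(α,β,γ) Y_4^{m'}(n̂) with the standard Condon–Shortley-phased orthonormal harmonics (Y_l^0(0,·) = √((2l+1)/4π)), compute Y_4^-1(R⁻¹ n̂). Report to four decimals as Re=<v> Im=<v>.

Need the full column D^4_{m',-1} for m'=−4..4 at α=6.1713, β=2.8814, γ=5.7790.
cos(β/2)=0.129730, sin(β/2)=0.991549
d^4_{-4,-1}: single k=3 term ⇒ +0.000268;  D = +0.000156-0.000218i
d^4_{-3,-1}: k∈[2..3] ⇒ +0.000037 -0.003622 = -0.003585;  D = -0.002393+0.002669i
d^4_{-2,-1}: k∈[1..3] ⇒ +0.000003 -0.000760 +0.029594 = +0.028837;  D = +0.021528-0.019186i
d^4_{-1,-1}: k∈[0..3] ⇒ +0.000000 -0.000070 +0.008214 -0.159943 = -0.151799;  D = -0.123892+0.087715i
d^4_{0,-1}: k∈[0..3] ⇒ -0.000003 +0.000961 -0.056151 +0.546707 = +0.491515;  D = +0.430355-0.237448i
d^4_{1,-1}: k∈[0..3] ⇒ +0.000047 -0.008214 +0.239914 -0.934361 = -0.702614;  D = -0.649238+0.268620i
d^4_{2,-1}: k∈[0..2] ⇒ -0.000507 +0.044391 -0.518652 = -0.474767;  D = -0.456223+0.131394i
d^4_{3,-1}: k∈[0..1] ⇒ +0.003622 -0.126951 = -0.123329;  D = -0.121582+0.020686i
d^4_{4,-1}: single k=0 term ⇒ -0.015660;  D = -0.015635+0.000887i
Y_4^{m'}(θ=2.0789,φ=4.4567) and Σ D·Y over m':
  (+0.0002-0.0002i)·(+0.1343+0.2201i)  (-0.0024+0.0027i)·(-0.2818+0.2924i)  (+0.0215-0.0192i)·(-0.1463-0.0821i)  (-0.1239+0.0877i)·(-0.0683+0.2613i)  (+0.4304-0.2374i)·(-0.2264+0.0000i)  (-0.6492+0.2686i)·(+0.0683+0.2613i)  (-0.4562+0.1314i)·(-0.1463+0.0821i)  (-0.1216+0.0207i)·(+0.2818+0.2924i)  (-0.0156+0.0009i)·(+0.1343-0.2201i)
Y_4^-1(R⁻¹ n̂) = -0.217454-0.219140i

Re=-0.2175 Im=-0.2191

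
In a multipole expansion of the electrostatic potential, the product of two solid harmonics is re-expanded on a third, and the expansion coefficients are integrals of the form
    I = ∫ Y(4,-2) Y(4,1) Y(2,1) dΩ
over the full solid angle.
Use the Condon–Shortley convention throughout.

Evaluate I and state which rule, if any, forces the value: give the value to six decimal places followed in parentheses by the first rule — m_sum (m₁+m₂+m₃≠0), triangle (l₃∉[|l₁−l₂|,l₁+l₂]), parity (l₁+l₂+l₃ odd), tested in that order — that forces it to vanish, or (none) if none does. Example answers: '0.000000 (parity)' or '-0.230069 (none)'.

0.127700 (none)

Checks pass: Σm=0; 10 even; l₃=2∈[0,8].
(2·4+1)(2·4+1)(2·2+1) = 405
Δ: 6! 2! 2! / 11! → 1/13860
sum: t=2:+1/192 t=3:−1/36 t=4:+1/192 = -5/288
3j²(4 4 2; 0 0 0) = Δ·Π!·Σ² = 20/693  (sign -1)
sum: t=4:+1/96 t=5:−1/240 = 1/160
3j²(4 4 2; -2 1 1) = Δ·Π!·Σ² = 27/1540  (sign -1)
combine: 4πI² = 405·20/693·27/1540 = 1215/5929
take √, sign +1: I = 0.12770047
No selection rule forces the value: the integral is nonzero (none).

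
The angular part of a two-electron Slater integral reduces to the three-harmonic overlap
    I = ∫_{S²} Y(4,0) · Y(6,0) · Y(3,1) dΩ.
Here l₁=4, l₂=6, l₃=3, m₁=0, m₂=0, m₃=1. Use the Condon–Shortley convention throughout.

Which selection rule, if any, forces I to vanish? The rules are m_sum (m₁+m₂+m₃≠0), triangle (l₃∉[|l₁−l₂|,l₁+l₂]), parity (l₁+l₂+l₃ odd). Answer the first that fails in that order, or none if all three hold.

azimuthal sum: 0 + 0 + 1 = 1  ✗
2 ≤ 3 ≤ 10 (triangle on l)
L = 4 + 6 + 3 = 13 (odd)

m_sum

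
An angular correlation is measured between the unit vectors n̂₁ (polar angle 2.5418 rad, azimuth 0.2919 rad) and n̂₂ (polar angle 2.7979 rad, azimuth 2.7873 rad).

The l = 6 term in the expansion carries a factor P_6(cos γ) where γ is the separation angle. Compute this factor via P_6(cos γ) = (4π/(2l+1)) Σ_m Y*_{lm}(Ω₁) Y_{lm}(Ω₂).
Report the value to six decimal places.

Addition theorem: P_6(cos γ) = (4π/13) Σ_m Y*_{lm}(Ω₁) Y_{lm}(Ω₂), m = −6…6:
  m=-6: (-0.002807, 0.015373) × (-0.000373, 0.000601) = (-0.000008, -0.000007)  (running Σ = (-0.000008, -0.000007))
  m=-5: (-0.008792, -0.078672) × (-0.001364, 0.006708) = (0.000540, 0.000048)  (running Σ = (0.000532, 0.000041))
  m=-4: (0.092308, 0.216398) × (0.006160, 0.039779) = (-0.008040, 0.005005)  (running Σ = (-0.007508, 0.005046))
  m=-3: (-0.278413, -0.333853) × (0.077047, 0.138416) = (0.024760, -0.064259)  (running Σ = (0.017252, -0.059213))
  m=-2: (0.351212, 0.232015) × (0.308178, 0.264131) = (0.046953, 0.164268)  (running Σ = (0.064205, 0.105055))
  m=-1: (0.022119, 0.006647) × (0.531751, 0.196695) = (0.010455, 0.007885)  (running Σ = (0.074660, 0.112940))
  m=0: (-0.421208, -0.000000) × (0.092781, 0.000000) = (-0.039080, -0.000000)  (running Σ = (0.035580, 0.112940))
  m=1: (-0.022119, 0.006647) × (-0.531751, 0.196695) = (0.010455, -0.007885)  (running Σ = (0.046034, 0.105055))
  m=2: (0.351212, -0.232015) × (0.308178, -0.264131) = (0.046953, -0.164268)  (running Σ = (0.092988, -0.059213))
  m=3: (0.278413, -0.333853) × (-0.077047, 0.138416) = (0.024760, 0.064259)  (running Σ = (0.117748, 0.005046))
  m=4: (0.092308, -0.216398) × (0.006160, -0.039779) = (-0.008040, -0.005005)  (running Σ = (0.109708, 0.000041))
  m=5: (0.008792, -0.078672) × (0.001364, 0.006708) = (0.000540, -0.000048)  (running Σ = (0.110248, -0.000007))
  m=6: (-0.002807, -0.015373) × (-0.000373, -0.000601) = (-0.000008, 0.000007)  (running Σ = (0.110240, 0.000000))
Total Σ_m = (0.110240, 0.000000). Multiply by 0.966644: (0.106563, 0.000000). P_6(cos γ) = 0.106563

0.106563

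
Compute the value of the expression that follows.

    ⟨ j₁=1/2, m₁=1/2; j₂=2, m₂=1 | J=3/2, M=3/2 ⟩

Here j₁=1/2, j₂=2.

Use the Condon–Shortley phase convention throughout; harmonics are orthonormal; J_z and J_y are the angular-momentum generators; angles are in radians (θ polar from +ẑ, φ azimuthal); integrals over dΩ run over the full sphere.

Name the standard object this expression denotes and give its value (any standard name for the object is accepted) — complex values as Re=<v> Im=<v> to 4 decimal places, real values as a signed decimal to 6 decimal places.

Clebsch–Gordan coefficient, +√(1/5) ≈ +0.447214

This is a Clebsch–Gordan (vector-coupling) coefficient.
√[4·1!0!3!/5! · 1!0!3!1!3!0!] = √(36/5)
  +(−1)^0/∏(0,1,0,3,0,0)! = 1/6  (running 1/6)
⟨..|..⟩ = √(36/5)·(1/6) = +0.447214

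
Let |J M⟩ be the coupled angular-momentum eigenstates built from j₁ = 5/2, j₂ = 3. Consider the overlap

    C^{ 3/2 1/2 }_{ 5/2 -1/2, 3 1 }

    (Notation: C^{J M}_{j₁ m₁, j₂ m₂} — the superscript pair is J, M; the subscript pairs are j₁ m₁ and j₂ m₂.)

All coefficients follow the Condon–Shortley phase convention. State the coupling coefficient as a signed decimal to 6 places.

-0.097590  (= −√(1/105))

triangle: 4!·1!·2!/8! = 48/40320
(j±m)!: 2!·3!·4!·2!·2!·1! = 1152
prefactor² = (2J+1)·Δ·N² = 192/35
  k=2: +1/(2!·2!·1!·2!·0!·0!) = 1/8
  k=3: −1/(3!·1!·0!·1!·1!·1!) = -1/6
Σ = -1/24  ⇒  CG² = 192/35·(-1/24)² = 1/105
CG = −√(1/105) = -0.097590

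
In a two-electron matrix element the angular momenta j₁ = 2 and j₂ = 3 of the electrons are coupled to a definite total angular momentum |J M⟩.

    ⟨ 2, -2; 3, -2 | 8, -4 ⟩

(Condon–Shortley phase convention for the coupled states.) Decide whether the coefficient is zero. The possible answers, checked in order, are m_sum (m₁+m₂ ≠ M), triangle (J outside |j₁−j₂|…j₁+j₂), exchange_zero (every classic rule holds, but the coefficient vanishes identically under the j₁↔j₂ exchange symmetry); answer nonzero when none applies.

triangle

m-sum: m₁+m₂ = -2+(-2) = -4, M = -4  ✓
triangle: need |j₁−j₂| ≤ J ≤ j₁+j₂, i.e. J ∈ [1, 5]; J = 8 is outside ✗ ⇒ coefficient is 0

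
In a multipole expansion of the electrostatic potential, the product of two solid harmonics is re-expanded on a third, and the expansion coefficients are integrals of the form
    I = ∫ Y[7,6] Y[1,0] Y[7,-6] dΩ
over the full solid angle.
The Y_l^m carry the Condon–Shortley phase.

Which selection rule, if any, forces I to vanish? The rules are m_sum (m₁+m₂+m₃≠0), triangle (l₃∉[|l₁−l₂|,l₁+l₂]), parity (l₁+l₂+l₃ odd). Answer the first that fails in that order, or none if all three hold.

azimuthal sum: 6 + 0 − 6 = 0  ✓
6 ≤ 7 ≤ 8 (triangle on l)  ✓
L = 7 + 1 + 7 = 15 (odd)  ✗

parity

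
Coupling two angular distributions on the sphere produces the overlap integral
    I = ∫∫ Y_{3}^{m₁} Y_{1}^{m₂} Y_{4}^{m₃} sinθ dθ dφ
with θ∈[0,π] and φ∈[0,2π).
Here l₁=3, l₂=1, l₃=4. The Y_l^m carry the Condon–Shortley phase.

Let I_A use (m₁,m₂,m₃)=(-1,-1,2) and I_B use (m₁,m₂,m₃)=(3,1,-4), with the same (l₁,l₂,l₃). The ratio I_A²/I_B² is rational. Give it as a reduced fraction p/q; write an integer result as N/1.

Same 3,1,4: normalisation and zero-m 3j drop out of the ratio.
A: Δ: 0! 6! 2! / 9! → 1/252; sum: t=0:+1/96 = 1/96; 3j²(3 1 4; -1 -1 2) = Δ·Π!·Σ² = 5/84  (sign +1)
B: Δ: 0! 6! 2! / 9! → 1/252; sum: t=0:+1/1440 = 1/1440; 3j²(3 1 4; 3 1 -4) = Δ·Π!·Σ² = 1/9  (sign +1)
I_A²/I_B² = (5/84)/(1/9) = 15/28

15/28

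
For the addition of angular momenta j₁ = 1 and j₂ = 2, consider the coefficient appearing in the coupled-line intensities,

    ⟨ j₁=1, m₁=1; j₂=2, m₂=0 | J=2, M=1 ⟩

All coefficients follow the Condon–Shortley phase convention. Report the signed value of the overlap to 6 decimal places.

+0.707107  (= +√(1/2))

j₁+j₂−J=1  J+j₁−j₂=1  J−j₁+j₂=3  j₁+j₂+J+1=6
(j₁±m₁, j₂±m₂, J±M) = (2,0,2,2,3,1)
P² = 2
sum k=0..0:
  [0] +1/2 = 1/2
S = 1/2
C² = P²·S² = 1/2 ; C = +0.707107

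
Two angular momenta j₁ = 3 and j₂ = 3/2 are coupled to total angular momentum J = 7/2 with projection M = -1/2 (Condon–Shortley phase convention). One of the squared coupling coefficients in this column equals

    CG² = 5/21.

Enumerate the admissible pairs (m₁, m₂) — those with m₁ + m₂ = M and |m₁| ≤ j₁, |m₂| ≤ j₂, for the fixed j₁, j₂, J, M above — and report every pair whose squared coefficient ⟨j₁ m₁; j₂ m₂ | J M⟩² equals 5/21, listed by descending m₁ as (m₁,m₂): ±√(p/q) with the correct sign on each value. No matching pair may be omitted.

(-2,3/2): −√(5/21)

Admissible pairs with m₁+m₂ = M = -1/2: (-2,3/2), (-1,1/2), (0,-1/2), (1,-3/2)
  (m₁,m₂)=(1,-3/2): CG² = 8/21, CG = +√(8/21)
  (m₁,m₂)=(0,-1/2): CG² = 2/21, CG = +√(2/21)
  (m₁,m₂)=(-1,1/2): CG² = 2/7, CG = −√(2/7)
  (m₁,m₂)=(-2,3/2): CG² = 5/21, CG = −√(5/21)   ← matches the target
Pairs with CG² = 5/21: (-2,3/2): −√(5/21)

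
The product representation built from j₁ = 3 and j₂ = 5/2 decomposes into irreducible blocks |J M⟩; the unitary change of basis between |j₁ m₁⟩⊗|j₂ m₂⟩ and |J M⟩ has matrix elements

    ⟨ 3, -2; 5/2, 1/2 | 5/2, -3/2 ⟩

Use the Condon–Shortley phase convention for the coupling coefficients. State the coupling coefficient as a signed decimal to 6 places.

j₁+j₂−J=3  J+j₁−j₂=3  J−j₁+j₂=2  j₁+j₂+J+1=9
(j₁±m₁, j₂±m₂, J±M) = (1,5,3,2,1,4)
P² = 288/7
sum k=2..3:
  [2] +1/12 = 1/12
  [3] −1/24 = -1/24
S = 1/24
C² = P²·S² = 1/14 ; C = +0.267261

+0.267261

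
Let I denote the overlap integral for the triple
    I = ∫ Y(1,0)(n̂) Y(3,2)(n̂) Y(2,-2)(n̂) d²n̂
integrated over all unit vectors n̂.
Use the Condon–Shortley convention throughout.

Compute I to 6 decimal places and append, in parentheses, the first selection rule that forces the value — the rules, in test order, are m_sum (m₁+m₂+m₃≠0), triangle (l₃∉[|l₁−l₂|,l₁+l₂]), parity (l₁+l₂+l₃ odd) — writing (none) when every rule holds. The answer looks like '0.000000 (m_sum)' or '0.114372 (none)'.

m-sum 0 ✓  L=6 even ✓  2≤2≤4 ✓
Π(2lᵢ+1) = 3×7×5 = 105
triangle coeff Δ(1,3,2) = 1/105
Σ_t [1,1]: t=1:−1/4 = -1/4
(3j)²=3/35 [(1 3 2; 0 0 0)], sign=-1
Σ_t [1,1]: t=1:−1/24 = -1/24
(3j)²=1/21 [(1 3 2; 0 2 -2)], sign=-1
⇒ 4πI² = 3/7
I = (+1)√(3/7/(4π)) = 0.18467439
No selection rule forces the value: the integral is nonzero (none).

0.184674 (none)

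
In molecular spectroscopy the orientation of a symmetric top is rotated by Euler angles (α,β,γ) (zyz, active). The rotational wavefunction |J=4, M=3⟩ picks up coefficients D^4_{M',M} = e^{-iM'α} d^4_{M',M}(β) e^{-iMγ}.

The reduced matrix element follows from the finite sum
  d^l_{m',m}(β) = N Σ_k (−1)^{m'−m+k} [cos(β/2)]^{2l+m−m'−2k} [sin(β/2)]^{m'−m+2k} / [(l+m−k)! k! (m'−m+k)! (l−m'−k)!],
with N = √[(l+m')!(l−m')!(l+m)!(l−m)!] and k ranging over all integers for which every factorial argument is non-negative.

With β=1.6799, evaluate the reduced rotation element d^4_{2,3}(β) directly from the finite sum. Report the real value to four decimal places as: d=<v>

d=-0.4496

d^4_{2,3}(β=1.6799) via the finite sum:
With c≡cos(β/2)=0.667500 and s≡sin(β/2)=0.744610, N=[720·2·5040·1]^{1/2}=2693.993318
k: max(0,(3)−(2))=1 … min(4+(3),4−(2))=2
  k=1: (−1)^0·2693.9933/(720)·0.6675^7·0.7446^1 = +0.164495
  k=2: (−1)^1·2693.9933/(240)·0.6675^5·0.7446^3 = -0.614084
d^4_{2,3}(1.6799) = +0.164495 -0.614084 = -0.449590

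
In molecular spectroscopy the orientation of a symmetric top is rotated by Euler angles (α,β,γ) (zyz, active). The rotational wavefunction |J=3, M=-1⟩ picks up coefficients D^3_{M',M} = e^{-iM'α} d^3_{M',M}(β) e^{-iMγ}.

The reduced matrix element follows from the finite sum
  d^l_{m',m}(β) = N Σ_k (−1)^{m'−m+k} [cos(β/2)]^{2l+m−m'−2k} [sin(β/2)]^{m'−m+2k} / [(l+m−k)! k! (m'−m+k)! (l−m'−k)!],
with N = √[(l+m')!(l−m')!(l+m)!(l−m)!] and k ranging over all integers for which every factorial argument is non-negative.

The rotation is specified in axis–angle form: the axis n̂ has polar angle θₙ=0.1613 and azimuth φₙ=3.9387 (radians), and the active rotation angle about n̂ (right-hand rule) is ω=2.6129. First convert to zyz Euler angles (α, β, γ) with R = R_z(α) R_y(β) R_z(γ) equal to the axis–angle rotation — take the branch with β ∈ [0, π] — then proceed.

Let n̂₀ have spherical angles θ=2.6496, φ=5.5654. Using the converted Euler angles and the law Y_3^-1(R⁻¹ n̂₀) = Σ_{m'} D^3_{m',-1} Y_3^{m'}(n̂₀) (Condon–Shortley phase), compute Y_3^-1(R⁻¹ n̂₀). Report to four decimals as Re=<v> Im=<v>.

Axis–angle → zyz. n̂ = (sinθₙcosφₙ, sinθₙsinφₙ, cosθₙ) = (-0.112225, -0.114884, +0.987019), ω = 2.6129.
R = I cosω + sinω [n̂]ₓ + (1−cosω) n̂n̂ᵀ gives
  R = [-0.839998, -0.473832, -0.264361; +0.521883, -0.838872, -0.154697; -0.148465, -0.267911, +0.951936]
β = atan2(√(R₁₃²+R₂₃²), R₃₃) = 0.311301; α = atan2(R₂₃, R₁₃) mod 2π = 3.671040; γ = atan2(R₃₂, −R₃₁) mod 2π = 5.218418
Need the full column D^3_{m',-1} for m'=−3..3 at α=3.6710, β=0.3113, γ=5.2184.
cos(β/2)=0.987911, sin(β/2)=0.155023
d^3_{-3,-1}: single k=2 term ⇒ +0.088656;  D = -0.076779-0.044326i
d^3_{-2,-1}: k∈[1..2] ⇒ +0.461301 -0.022718 = +0.438583;  D = +0.438575-0.002576i
d^3_{-1,-1}: k∈[0..2] ⇒ +0.929623 -0.183127 +0.003382 = +0.749878;  D = -0.644974+0.382525i
d^3_{0,-1}: k∈[0..2] ⇒ -0.505330 +0.037329 -0.000306 = -0.468307;  D = -0.226992+0.409617i
d^3_{1,-1}: k∈[0..2] ⇒ +0.137345 -0.004509 +0.000014 = +0.132850;  D = +0.003111+0.132813i
d^3_{2,-1}: k∈[0..1] ⇒ -0.022718 +0.000280 = -0.022438;  D = +0.011783+0.019095i
d^3_{3,-1}: single k=0 term ⇒ +0.002183;  D = +0.001928+0.001024i
Y_3^{m'}(θ=2.6496,φ=5.5654) and Σ D·Y over m':
  (-0.0768-0.0443i)·(-0.0242+0.0367i)  (+0.4386-0.0026i)·(-0.0271-0.1992i)  (-0.6450+0.3825i)·(+0.3317+0.2896i)  (-0.2270+0.4096i)·(-0.2909+0.0000i)  (+0.0031+0.1328i)·(-0.3317+0.2896i)  (+0.0118+0.0191i)·(-0.0271+0.1992i)  (+0.0019+0.0010i)·(+0.0242+0.0367i)
Y_3^-1(R⁻¹ n̂) = -0.311211-0.309305i

Re=-0.3112 Im=-0.3093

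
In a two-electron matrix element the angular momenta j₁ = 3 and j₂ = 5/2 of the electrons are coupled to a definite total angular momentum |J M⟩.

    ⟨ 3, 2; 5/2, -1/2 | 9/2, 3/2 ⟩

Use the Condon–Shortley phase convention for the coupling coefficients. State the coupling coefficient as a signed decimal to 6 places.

√[10·1!5!4!/11! · 5!1!2!3!6!3!] = √(345600/77)
  +(−1)^0/∏(0,1,1,2,4,2)! = 1/96  (running 1/96)
  +(−1)^1/∏(1,0,0,1,5,3)! = -1/720  (running 13/1440)
⟨..|..⟩ = √(345600/77)·(13/1440) = +0.604815

+√(169/462) = +0.604815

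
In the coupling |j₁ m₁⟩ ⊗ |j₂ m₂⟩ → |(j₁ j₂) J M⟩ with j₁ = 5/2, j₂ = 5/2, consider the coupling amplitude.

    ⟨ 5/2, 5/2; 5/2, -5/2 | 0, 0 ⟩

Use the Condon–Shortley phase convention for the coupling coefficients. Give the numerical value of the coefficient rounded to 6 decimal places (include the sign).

+√(1/6) ≈ +0.408248

j₁+j₂−J=5  J+j₁−j₂=0  J−j₁+j₂=0  j₁+j₂+J+1=6
(j₁±m₁, j₂±m₂, J±M) = (5,0,0,5,0,0)
P² = 2400
sum k=0..0:
  [0] +1/120 = 1/120
S = 1/120
C² = P²·S² = 1/6 ; C = +0.408248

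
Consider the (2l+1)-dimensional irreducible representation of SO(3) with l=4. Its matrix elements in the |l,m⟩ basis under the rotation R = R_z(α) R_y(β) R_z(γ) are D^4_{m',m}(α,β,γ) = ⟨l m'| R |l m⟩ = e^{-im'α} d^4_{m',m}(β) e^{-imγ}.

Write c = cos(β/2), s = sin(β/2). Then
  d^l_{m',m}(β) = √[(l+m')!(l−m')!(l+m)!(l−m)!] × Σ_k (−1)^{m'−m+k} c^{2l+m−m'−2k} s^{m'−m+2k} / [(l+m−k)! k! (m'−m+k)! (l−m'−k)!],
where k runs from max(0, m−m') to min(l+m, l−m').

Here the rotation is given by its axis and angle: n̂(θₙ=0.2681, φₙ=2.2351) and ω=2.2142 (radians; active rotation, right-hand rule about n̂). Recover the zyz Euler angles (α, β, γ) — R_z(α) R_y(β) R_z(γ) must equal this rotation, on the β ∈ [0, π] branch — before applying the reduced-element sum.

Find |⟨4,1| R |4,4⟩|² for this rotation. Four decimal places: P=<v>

P=0.0074

Axis–angle → zyz. n̂ = (sinθₙcosφₙ, sinθₙsinφₙ, cosθₙ) = (-0.163314, +0.208568, +0.964276), ω = 2.2142.
R = I cosω + sinω [n̂]ₓ + (1−cosω) n̂n̂ᵀ gives
  R = [-0.557250, -0.825974, -0.085088; +0.716981, -0.530325, +0.452432; -0.418821, +0.191111, +0.887730]
β = atan2(√(R₁₃²+R₂₃²), R₃₃) = 0.478405; α = atan2(R₂₃, R₁₃) mod 2π = 1.756694; γ = atan2(R₃₂, −R₃₁) mod 2π = 0.428086
Split into d^4_{1,4}(β=0.4784) × two z-phases.
Half-angle: c=0.971527, s=0.236928. N=√(120·6·40320·1)=5387.986637
k: max(0,(4)−(1))=3 … min(4+(4),4−(1))=3
  k=3: (−1)^0·5387.9866/(720)·0.9715^5·0.2369^3 = +0.086142
d^4_{1,4}(0.4784) = +0.086142
|D^4_{1,4}|² = |d^4_{1,4}(β)|² = (+0.086142)² = 0.007421 (the z-rotation phases have unit modulus)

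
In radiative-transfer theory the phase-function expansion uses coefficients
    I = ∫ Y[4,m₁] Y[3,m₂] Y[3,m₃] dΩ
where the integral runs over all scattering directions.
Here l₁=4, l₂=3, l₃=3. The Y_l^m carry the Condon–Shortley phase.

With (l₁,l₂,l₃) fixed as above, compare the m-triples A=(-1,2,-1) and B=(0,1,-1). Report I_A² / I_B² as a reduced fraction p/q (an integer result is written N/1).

Same 4,3,3: normalisation and zero-m 3j drop out of the ratio.
A: Δ: 4! 4! 2! / 11! → 1/34650; sum: t=3:−1/48 t=4:+1/144 = -1/72; 3j²(4 3 3; -1 2 -1) = Δ·Π!·Σ² = 16/693  (sign -1)
B: Δ: 4! 4! 2! / 11! → 1/34650; sum: t=2:+1/32 t=3:−1/36 t=4:+1/1152 = 5/1152; 3j²(4 3 3; 0 1 -1) = Δ·Π!·Σ² = 1/1386  (sign +1)
I_A²/I_B² = (16/693)/(1/1386) = 32/1

32/1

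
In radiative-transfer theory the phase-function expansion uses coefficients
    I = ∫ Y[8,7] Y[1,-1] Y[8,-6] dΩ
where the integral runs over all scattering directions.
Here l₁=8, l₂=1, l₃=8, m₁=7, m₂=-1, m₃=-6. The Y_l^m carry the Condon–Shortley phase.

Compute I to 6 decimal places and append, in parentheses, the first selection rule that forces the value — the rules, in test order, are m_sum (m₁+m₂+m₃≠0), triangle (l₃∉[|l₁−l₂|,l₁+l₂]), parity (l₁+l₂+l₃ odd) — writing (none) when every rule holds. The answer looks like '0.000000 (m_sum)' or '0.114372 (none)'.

0.000000 (parity)

l₁+l₂+l₃=17 is odd: 3j(l;000)=0 ⇒ I=0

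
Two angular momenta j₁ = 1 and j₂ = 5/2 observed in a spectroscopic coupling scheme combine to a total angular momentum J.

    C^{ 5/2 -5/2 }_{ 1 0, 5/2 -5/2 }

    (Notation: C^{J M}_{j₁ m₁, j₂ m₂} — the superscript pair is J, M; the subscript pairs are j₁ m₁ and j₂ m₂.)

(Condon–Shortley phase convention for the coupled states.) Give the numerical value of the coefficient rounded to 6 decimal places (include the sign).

√[6·1!1!4!/7! · 1!1!0!5!0!5!] = √(2880/7)
  +(−1)^0/∏(0,1,1,0,0,4)! = 1/24  (running 1/24)
⟨..|..⟩ = √(2880/7)·(1/24) = +0.845154

+√(5/7) = +0.845154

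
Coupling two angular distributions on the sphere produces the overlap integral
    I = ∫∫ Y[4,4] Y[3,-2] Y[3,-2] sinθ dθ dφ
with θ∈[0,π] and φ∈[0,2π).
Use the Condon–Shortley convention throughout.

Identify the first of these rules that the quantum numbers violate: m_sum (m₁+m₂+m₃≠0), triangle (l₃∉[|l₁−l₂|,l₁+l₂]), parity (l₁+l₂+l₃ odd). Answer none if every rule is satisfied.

m₁+m₂+m₃ = 4 − 2 − 2 = 0  ✓
triangle: |4−3|=1 ≤ l₃=3 ≤ 4+3=7  ✓
parity: l₁+l₂+l₃ = 10 is even  ✓

none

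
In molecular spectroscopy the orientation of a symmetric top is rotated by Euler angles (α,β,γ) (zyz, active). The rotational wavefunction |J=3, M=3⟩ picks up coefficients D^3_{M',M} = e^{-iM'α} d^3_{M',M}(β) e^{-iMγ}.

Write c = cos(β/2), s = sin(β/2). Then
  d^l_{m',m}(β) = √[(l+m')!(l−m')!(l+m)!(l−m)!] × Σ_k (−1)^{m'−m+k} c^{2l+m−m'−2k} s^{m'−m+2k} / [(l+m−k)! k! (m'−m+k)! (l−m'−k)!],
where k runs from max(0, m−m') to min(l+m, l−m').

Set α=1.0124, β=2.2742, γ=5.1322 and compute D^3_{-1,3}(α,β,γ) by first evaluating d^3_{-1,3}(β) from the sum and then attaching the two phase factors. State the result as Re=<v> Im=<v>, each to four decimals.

Split into d^3_{-1,3}(β=2.2742) × two z-phases.
c=cos(2.274200/2)=0.420228, s=sin(2.274200/2)=0.907419; N=√[2·24·720·1]=185.903201
k∈{4} keeps every argument non-negative
  k=4: (−1)^0·185.9032/(48)·0.4202^2·0.9074^4 = +0.463709
d^3_{-1,3}(2.2742) = +0.463709
Phases: e^{-i·(-1)·1.0124}=+0.529827+0.848106i, e^{-i·(3)·5.1322}=-0.951917-0.306357i ⇒ D=-0.113390-0.449632i

Re=-0.1134 Im=-0.4496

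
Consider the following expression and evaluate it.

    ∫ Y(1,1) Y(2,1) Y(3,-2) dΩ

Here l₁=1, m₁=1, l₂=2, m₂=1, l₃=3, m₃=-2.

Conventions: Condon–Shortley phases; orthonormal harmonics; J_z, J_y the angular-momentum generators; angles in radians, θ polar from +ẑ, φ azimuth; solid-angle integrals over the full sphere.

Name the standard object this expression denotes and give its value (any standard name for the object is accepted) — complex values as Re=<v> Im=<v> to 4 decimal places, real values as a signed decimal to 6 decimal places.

Gaunt coefficient, +0.261169

This is a Gaunt coefficient — the integral of a triple product of spherical harmonics over the sphere.
Rules hold: Σm=0, L=6 even, 1≤3≤3.
N = 3·5·7 = 105
Δ = 0!·2!·4!/7! = 1/105
Racah Σ t=0..0: t=0:+1/4 = 1/4
⇒ 3j(1 2 3; 0 0 0)² = 3/35, sgn -1
Racah Σ t=0..0: t=0:+1/12 = 1/12
⇒ 3j(1 2 3; 1 1 -2)² = 2/21, sgn -1
4πI² = N·(3j₀)²·(3jₘ)² = 6/7
I = +1·√(0.857143/4π) = 0.26116903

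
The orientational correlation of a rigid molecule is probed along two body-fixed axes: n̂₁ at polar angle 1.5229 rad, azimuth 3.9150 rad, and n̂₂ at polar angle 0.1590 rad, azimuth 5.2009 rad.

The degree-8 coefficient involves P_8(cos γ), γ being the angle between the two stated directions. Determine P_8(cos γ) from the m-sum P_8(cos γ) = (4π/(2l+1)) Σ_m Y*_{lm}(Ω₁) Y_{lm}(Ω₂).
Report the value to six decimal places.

Addition theorem: P_8(cos γ) = (4π/17) Σ_m Y*_{lm}(Ω₁) Y_{lm}(Ω₂), m = −8…8:
  m=-8: Y*=0.50837 - 0.04892j  Y=-0.00000 + 0.00000j  product -0.00000 + 0.00000j
  m=-7: Y*=-0.06319 + 0.07480j  Y=0.00000 + 0.00000j  product -0.00000 - 0.00000j
  m=-6: Y*=0.02595 + 0.36005j  Y=0.00008 + 0.00002j  product -0.00000 + 0.00003j
  m=-5: Y*=-0.08589 - 0.07616j  Y=0.00060 - 0.00071j  product -0.00011 + 0.00002j
  m=-4: Y*=-0.31642 + 0.01519j  Y=-0.00298 - 0.00738j  product 0.00105 + 0.00229j
  m=-3: Y*=0.08349 - 0.08972j  Y=-0.05011 - 0.00529j  product -0.00466 + 0.00405j
  m=-2: Y*=-0.00714 - 0.29762j  Y=-0.12561 + 0.18608j  product 0.05628 + 0.03606j
  m=-1: Y*=0.09003 + 0.08790j  Y=0.29118 + 0.54786j  product -0.02194 + 0.07492j
  m=+0: Y*=0.29212 + 0.00000j  Y=0.69060 + 0.00000j  product 0.20174 + 0.00000j
  m=+1: Y*=-0.09003 + 0.08790j  Y=-0.29118 + 0.54786j  product -0.02194 - 0.07492j
  m=+2: Y*=-0.00714 + 0.29762j  Y=-0.12561 - 0.18608j  product 0.05628 - 0.03606j
  m=+3: Y*=-0.08349 - 0.08972j  Y=0.05011 - 0.00529j  product -0.00466 - 0.00405j
  m=+4: Y*=-0.31642 - 0.01519j  Y=-0.00298 + 0.00738j  product 0.00105 - 0.00229j
  m=+5: Y*=0.08589 - 0.07616j  Y=-0.00060 - 0.00071j  product -0.00011 - 0.00002j
  m=+6: Y*=0.02595 - 0.36005j  Y=0.00008 - 0.00002j  product -0.00000 - 0.00003j
  m=+7: Y*=0.06319 + 0.07480j  Y=-0.00000 + 0.00000j  product -0.00000 + 0.00000j
  m=+8: Y*=0.50837 + 0.04892j  Y=-0.00000 - 0.00000j  product -0.00000 - 0.00000j
Total Σ_m = 0.26298 - 0.00000j. Multiply by 0.739198: 0.19440 - 0.00000j. P_8(cos γ) = 0.194397

0.194397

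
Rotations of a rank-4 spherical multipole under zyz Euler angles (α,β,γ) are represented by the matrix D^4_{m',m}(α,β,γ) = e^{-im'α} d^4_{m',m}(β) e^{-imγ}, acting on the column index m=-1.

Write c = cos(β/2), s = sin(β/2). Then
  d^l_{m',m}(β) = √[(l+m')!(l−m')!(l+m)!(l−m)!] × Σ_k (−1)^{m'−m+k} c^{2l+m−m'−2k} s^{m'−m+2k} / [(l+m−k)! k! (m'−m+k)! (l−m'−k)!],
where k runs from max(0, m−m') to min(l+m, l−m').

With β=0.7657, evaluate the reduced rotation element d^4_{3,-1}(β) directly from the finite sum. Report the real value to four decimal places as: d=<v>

d=0.1722

d^4_{3,-1}(β=0.7657) via the finite sum:
Half-angle: c=0.927604, s=0.373566. N=√(5040·1·6·120)=1904.940944
The bounds max(0,m−m')=0 and min(l+m,l−m')=1 give 2 terms
  k=0: (−1)^4·1904.9409/(144)·0.9276^4·0.3736^4 = +0.190738
  k=1: (−1)^5·1904.9409/(240)·0.9276^2·0.3736^6 = -0.018561
d^4_{3,-1}(0.7657) = +0.190738 -0.018561 = +0.172177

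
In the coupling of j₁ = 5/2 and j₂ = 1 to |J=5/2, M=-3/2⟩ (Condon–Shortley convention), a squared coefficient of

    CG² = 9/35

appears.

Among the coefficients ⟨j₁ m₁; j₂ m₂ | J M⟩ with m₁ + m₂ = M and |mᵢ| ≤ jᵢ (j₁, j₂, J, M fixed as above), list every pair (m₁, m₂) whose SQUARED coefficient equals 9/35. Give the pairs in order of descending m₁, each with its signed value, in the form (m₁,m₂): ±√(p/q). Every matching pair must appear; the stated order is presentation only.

Admissible pairs with m₁+m₂ = M = -3/2: (-5/2,1), (-3/2,0), (-1/2,-1)
  (m₁,m₂)=(-1/2,-1): CG² = 16/35, CG = +√(16/35)
  (m₁,m₂)=(-3/2,0): CG² = 9/35, CG = −√(9/35)   ← matches the target
  (m₁,m₂)=(-5/2,1): CG² = 2/7, CG = −√(2/7)
Pairs with CG² = 9/35: (-3/2,0): −√(9/35)

(-3/2,0): −√(9/35)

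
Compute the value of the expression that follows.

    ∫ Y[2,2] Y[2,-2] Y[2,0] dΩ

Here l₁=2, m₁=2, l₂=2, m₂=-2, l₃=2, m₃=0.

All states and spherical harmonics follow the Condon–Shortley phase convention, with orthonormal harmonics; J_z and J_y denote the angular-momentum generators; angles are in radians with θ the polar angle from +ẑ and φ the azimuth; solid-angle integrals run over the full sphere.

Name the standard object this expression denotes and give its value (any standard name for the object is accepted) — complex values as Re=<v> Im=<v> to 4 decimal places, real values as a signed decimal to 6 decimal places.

This is a Gaunt coefficient — the integral of a triple product of spherical harmonics over the sphere.
Checks pass: Σm=0; 6 even; l₃=2∈[0,4].
(2·2+1)(2·2+1)(2·2+1) = 125
Δ: 2! 2! 2! / 7! → 1/630
sum: t=0:+1/8 t=1:−1/1 t=2:+1/8 = -3/4
3j²(2 2 2; 0 0 0) = Δ·Π!·Σ² = 2/35  (sign -1)
sum: t=0:+1/8 = 1/8
3j²(2 2 2; 2 -2 0) = Δ·Π!·Σ² = 2/35  (sign +1)
combine: 4πI² = 125·2/35·2/35 = 20/49
take √, sign -1: I = -0.18022375

Gaunt coefficient, -0.180224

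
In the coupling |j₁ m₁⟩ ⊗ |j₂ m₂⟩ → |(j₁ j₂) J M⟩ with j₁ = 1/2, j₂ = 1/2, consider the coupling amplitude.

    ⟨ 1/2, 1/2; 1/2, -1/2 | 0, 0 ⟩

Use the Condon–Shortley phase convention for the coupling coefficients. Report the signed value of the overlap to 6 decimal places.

+0.707107

j₁+j₂−J=1  J+j₁−j₂=0  J−j₁+j₂=0  j₁+j₂+J+1=2
(j₁±m₁, j₂±m₂, J±M) = (1,0,0,1,0,0)
P² = 1/2
sum k=0..0:
  [0] +1/1 = 1
S = 1
C² = P²·S² = 1/2 ; C = +0.707107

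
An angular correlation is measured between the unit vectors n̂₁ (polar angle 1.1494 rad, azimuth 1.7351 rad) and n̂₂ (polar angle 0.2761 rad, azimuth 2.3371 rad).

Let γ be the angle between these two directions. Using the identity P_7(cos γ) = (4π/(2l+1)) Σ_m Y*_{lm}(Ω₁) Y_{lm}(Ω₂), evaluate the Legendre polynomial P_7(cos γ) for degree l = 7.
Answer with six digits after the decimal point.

Addition theorem: P_7(cos γ) = (4π/15) Σ_m Y*_{lm}(Ω₁) Y_{lm}(Ω₂), m = −7…7:
  m=-7: (+0.240480-0.107585i) × (-0.000044+0.000034i) = -0.000007+0.000013i  (running Σ = -0.000007+0.000013i)
  m=-6: (-0.243982-0.368386i) × (+0.000084-0.000734i) = -0.000291+0.000148i  (running Σ = -0.000298+0.000161i)
  m=-5: (-0.199736+0.185804i) × (+0.003879+0.004701i) = -0.001648-0.000218i  (running Σ = -0.001946-0.000057i)
  m=-4: (-0.135937-0.104896i) × (-0.035123-0.002688i) = +0.004493+0.004050i  (running Σ = +0.002546+0.003992i)
  m=-3: (-0.160686+0.299154i) × (+0.107805-0.096111i) = +0.011429+0.047694i  (running Σ = +0.013976+0.051686i)
  m=-2: (-0.030206-0.010299i) × (-0.015252+0.399191i) = +0.004572-0.011901i  (running Σ = +0.018548+0.039785i)
  m=-1: (-0.054720+0.330040i) × (-0.435842-0.452813i) = +0.173296-0.119067i  (running Σ = +0.191843-0.079282i)
  m=0: (+0.008740-0.000000i) × (+0.200547+0.000000i) = +0.001753+0.000000i  (running Σ = +0.193596-0.079282i)
  m=1: (+0.054720+0.330040i) × (+0.435842-0.452813i) = +0.173296+0.119067i  (running Σ = +0.366892+0.039785i)
  m=2: (-0.030206+0.010299i) × (-0.015252-0.399191i) = +0.004572+0.011901i  (running Σ = +0.371464+0.051686i)
  m=3: (+0.160686+0.299154i) × (-0.107805-0.096111i) = +0.011429-0.047694i  (running Σ = +0.382893+0.003992i)
  m=4: (-0.135937+0.104896i) × (-0.035123+0.002688i) = +0.004493-0.004050i  (running Σ = +0.387386-0.000057i)
  m=5: (+0.199736+0.185804i) × (-0.003879+0.004701i) = -0.001648+0.000218i  (running Σ = +0.385737+0.000161i)
  m=6: (-0.243982+0.368386i) × (+0.000084+0.000734i) = -0.000291-0.000148i  (running Σ = +0.385446+0.000013i)
  m=7: (-0.240480-0.107585i) × (+0.000044+0.000034i) = -0.000007-0.000013i  (running Σ = +0.385439-0.000000i)
Σ over m = +0.385439-0.000000i; ×(4π/15) → +0.322905-0.000000i. Real part: 0.322905

0.322905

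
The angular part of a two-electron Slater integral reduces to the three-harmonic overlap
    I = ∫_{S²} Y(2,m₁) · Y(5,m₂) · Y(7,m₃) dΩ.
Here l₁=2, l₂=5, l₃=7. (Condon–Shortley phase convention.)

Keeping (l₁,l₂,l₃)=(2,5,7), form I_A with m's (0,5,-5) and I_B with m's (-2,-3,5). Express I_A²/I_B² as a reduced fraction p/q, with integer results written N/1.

2/15

Same 2,5,7: normalisation and zero-m 3j drop out of the ratio.
A: Δ: 0! 4! 10! / 15! → 1/15015; sum: t=0:+1/14515200 = 1/14515200; 3j²(2 5 7; 0 5 -5) = Δ·Π!·Σ² = 2/455  (sign +1)
B: Δ: 0! 4! 10! / 15! → 1/15015; sum: t=0:+1/1935360 = 1/1935360; 3j²(2 5 7; -2 -3 5) = Δ·Π!·Σ² = 3/91  (sign +1)
I_A²/I_B² = (2/455)/(3/91) = 2/15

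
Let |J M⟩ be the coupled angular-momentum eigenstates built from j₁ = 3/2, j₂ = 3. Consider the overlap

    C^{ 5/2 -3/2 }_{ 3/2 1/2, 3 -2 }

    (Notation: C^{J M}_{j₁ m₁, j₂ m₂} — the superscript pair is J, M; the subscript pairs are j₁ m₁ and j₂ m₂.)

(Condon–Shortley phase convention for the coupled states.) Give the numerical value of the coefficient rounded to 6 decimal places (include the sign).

+0.267261  (= +√(1/14))

√[6·2!1!4!/8! · 2!1!1!5!1!4!] = √(288/7)
  +(−1)^0/∏(0,2,1,1,0,3)! = 1/12  (running 1/12)
  +(−1)^1/∏(1,1,0,0,1,4)! = -1/24  (running 1/24)
⟨..|..⟩ = √(288/7)·(1/24) = +0.267261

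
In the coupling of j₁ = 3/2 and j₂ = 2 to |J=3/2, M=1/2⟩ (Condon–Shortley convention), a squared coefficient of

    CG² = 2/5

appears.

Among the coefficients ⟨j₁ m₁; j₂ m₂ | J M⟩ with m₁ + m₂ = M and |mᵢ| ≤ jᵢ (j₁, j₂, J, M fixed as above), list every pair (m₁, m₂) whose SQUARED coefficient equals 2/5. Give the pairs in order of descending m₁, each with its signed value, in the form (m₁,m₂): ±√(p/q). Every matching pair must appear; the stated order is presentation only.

Admissible pairs with m₁+m₂ = M = 1/2: (-3/2,2), (-1/2,1), (1/2,0), (3/2,-1)
  (m₁,m₂)=(3/2,-1): CG² = 2/5, CG = +√(2/5)   ← matches the target
  (m₁,m₂)=(1/2,0): CG² = 1/5, CG = −√(1/5)
  (m₁,m₂)=(-1/2,1): CG² = 0/1, CG = 0
  (m₁,m₂)=(-3/2,2): CG² = 2/5, CG = +√(2/5)   ← matches the target
Pairs with CG² = 2/5: (3/2,-1): +√(2/5); (-3/2,2): +√(2/5)

(3/2,-1): +√(2/5); (-3/2,2): +√(2/5)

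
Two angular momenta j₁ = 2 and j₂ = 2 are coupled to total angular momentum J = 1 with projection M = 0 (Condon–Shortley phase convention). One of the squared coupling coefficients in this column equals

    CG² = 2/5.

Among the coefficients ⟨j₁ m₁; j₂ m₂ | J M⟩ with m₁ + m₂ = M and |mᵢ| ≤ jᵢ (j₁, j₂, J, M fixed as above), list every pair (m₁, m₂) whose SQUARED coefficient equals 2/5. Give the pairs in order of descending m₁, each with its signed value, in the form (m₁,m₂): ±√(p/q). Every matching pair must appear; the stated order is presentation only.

(2,-2): +√(2/5); (-2,2): −√(2/5)

Admissible pairs with m₁+m₂ = M = 0: (-2,2), (-1,1), (0,0), (1,-1), (2,-2)
  (m₁,m₂)=(2,-2): CG² = 2/5, CG = +√(2/5)   ← matches the target
  (m₁,m₂)=(1,-1): CG² = 1/10, CG = −√(1/10)
  (m₁,m₂)=(0,0): CG² = 0/1, CG = 0
  (m₁,m₂)=(-1,1): CG² = 1/10, CG = +√(1/10)
  (m₁,m₂)=(-2,2): CG² = 2/5, CG = −√(2/5)   ← matches the target
Pairs with CG² = 2/5: (2,-2): +√(2/5); (-2,2): −√(2/5)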